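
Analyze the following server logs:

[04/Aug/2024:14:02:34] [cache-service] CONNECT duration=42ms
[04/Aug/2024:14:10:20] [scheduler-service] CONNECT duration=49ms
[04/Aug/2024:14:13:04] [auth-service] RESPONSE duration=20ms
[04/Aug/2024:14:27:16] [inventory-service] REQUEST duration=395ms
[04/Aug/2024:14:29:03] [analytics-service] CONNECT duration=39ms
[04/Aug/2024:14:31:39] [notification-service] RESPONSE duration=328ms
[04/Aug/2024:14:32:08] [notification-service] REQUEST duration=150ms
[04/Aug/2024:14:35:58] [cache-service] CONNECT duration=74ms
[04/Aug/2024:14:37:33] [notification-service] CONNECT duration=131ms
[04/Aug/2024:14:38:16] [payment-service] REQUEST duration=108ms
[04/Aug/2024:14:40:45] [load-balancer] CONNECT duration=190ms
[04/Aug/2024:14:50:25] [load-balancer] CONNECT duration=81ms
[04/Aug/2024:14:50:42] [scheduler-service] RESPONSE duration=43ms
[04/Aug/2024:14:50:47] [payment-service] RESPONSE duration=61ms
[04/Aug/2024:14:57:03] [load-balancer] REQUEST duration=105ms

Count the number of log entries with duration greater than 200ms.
2

To count timeouts:

1. Threshold: 200ms
2. Extract duration from each log entry
3. Count entries where duration > 200
4. Timeout count: 2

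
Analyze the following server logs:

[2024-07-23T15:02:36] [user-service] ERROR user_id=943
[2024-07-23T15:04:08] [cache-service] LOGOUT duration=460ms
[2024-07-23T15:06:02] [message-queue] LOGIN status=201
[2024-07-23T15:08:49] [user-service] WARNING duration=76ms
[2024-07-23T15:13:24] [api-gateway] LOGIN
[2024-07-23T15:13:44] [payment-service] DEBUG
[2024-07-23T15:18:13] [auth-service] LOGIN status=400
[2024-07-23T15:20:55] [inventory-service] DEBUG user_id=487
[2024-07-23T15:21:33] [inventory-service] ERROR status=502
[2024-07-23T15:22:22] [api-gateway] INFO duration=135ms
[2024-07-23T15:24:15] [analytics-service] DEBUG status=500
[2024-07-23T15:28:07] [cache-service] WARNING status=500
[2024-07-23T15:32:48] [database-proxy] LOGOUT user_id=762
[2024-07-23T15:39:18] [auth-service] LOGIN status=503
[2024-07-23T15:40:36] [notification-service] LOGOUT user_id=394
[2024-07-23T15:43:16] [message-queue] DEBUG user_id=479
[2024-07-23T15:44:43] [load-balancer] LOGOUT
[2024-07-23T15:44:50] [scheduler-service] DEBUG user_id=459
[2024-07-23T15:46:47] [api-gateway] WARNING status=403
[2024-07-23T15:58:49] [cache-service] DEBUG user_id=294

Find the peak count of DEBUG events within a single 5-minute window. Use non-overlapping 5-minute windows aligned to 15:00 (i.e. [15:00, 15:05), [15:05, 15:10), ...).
2

To find the burst window:

1. Divide the log period into non-overlapping 5-minute windows starting at 15:00
2. Count DEBUG events in each window
3. Find the window with maximum count
4. Maximum events in a window: 2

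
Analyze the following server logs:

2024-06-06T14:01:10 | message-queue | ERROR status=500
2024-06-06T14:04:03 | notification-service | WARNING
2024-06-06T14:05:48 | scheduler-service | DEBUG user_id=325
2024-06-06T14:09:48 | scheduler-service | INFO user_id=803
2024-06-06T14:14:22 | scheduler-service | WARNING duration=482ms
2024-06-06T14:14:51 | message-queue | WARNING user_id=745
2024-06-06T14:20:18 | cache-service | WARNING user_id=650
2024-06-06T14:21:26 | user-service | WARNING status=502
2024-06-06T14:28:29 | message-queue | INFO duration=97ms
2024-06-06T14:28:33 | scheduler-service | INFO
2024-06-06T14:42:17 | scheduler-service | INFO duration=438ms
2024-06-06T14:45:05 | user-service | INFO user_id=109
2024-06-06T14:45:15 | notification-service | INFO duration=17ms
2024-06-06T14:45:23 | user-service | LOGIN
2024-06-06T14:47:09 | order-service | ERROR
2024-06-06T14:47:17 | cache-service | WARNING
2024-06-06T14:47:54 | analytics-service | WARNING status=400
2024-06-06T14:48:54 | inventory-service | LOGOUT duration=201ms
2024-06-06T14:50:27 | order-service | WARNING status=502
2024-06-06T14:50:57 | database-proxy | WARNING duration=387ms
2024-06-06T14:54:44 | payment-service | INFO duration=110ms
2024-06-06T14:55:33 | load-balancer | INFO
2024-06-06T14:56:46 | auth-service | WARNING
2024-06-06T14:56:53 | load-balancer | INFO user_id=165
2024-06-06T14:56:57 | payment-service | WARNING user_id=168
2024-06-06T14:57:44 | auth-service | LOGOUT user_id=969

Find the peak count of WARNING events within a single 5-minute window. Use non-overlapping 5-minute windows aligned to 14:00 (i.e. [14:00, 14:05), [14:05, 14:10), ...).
2

To find the burst window:

1. Divide the log period into non-overlapping 5-minute windows starting at 14:00
2. Count WARNING events in each window
3. Find the window with maximum count
4. Maximum events in a window: 2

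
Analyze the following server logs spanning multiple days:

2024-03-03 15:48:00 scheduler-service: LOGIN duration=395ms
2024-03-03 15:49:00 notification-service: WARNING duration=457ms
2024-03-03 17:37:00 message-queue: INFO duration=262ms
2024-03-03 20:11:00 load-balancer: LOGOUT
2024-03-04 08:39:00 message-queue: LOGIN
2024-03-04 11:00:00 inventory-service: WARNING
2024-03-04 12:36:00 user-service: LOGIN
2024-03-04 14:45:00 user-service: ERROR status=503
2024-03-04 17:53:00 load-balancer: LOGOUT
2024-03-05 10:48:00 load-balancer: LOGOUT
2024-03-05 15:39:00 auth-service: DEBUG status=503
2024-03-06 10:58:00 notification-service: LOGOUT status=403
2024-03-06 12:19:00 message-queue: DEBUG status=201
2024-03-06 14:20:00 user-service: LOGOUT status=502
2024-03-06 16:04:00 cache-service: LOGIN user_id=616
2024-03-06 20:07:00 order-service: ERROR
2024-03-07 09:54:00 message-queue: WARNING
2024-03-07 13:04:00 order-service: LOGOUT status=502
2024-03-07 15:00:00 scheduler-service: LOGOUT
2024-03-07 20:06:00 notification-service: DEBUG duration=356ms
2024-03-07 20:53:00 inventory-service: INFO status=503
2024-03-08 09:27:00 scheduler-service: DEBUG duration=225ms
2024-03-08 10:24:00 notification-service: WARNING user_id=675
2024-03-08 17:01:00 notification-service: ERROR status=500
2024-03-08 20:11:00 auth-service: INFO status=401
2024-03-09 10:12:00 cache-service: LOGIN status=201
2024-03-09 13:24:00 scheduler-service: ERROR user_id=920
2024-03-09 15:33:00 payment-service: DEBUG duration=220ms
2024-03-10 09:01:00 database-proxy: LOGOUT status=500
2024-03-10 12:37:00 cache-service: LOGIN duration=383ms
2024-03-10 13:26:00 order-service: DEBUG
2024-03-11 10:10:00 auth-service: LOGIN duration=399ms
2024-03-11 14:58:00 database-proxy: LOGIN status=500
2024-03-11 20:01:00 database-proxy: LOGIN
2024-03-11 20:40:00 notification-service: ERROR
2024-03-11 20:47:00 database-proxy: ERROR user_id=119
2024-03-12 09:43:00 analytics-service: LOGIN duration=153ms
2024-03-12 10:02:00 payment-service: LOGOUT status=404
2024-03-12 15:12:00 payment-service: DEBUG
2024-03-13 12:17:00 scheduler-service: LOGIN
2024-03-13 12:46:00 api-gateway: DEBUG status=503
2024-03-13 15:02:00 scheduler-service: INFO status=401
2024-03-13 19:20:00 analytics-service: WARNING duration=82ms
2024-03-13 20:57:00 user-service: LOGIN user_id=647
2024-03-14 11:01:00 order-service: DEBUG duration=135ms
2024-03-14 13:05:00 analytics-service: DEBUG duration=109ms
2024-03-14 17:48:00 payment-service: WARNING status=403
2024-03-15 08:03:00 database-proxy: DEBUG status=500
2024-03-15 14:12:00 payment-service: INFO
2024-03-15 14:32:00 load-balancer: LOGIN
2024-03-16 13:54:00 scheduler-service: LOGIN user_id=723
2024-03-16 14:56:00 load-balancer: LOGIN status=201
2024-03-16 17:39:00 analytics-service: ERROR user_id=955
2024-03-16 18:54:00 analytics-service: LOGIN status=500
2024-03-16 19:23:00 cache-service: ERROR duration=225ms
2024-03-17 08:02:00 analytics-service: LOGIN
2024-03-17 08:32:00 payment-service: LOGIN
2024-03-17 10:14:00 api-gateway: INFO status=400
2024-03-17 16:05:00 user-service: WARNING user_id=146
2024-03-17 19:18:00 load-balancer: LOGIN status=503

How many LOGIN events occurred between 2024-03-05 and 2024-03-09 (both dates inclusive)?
2

To filter by date range:

1. Date range: 2024-03-05 through 2024-03-09, both dates inclusive
2. Filter for LOGIN events whose date falls in this range
3. Count matching events: 2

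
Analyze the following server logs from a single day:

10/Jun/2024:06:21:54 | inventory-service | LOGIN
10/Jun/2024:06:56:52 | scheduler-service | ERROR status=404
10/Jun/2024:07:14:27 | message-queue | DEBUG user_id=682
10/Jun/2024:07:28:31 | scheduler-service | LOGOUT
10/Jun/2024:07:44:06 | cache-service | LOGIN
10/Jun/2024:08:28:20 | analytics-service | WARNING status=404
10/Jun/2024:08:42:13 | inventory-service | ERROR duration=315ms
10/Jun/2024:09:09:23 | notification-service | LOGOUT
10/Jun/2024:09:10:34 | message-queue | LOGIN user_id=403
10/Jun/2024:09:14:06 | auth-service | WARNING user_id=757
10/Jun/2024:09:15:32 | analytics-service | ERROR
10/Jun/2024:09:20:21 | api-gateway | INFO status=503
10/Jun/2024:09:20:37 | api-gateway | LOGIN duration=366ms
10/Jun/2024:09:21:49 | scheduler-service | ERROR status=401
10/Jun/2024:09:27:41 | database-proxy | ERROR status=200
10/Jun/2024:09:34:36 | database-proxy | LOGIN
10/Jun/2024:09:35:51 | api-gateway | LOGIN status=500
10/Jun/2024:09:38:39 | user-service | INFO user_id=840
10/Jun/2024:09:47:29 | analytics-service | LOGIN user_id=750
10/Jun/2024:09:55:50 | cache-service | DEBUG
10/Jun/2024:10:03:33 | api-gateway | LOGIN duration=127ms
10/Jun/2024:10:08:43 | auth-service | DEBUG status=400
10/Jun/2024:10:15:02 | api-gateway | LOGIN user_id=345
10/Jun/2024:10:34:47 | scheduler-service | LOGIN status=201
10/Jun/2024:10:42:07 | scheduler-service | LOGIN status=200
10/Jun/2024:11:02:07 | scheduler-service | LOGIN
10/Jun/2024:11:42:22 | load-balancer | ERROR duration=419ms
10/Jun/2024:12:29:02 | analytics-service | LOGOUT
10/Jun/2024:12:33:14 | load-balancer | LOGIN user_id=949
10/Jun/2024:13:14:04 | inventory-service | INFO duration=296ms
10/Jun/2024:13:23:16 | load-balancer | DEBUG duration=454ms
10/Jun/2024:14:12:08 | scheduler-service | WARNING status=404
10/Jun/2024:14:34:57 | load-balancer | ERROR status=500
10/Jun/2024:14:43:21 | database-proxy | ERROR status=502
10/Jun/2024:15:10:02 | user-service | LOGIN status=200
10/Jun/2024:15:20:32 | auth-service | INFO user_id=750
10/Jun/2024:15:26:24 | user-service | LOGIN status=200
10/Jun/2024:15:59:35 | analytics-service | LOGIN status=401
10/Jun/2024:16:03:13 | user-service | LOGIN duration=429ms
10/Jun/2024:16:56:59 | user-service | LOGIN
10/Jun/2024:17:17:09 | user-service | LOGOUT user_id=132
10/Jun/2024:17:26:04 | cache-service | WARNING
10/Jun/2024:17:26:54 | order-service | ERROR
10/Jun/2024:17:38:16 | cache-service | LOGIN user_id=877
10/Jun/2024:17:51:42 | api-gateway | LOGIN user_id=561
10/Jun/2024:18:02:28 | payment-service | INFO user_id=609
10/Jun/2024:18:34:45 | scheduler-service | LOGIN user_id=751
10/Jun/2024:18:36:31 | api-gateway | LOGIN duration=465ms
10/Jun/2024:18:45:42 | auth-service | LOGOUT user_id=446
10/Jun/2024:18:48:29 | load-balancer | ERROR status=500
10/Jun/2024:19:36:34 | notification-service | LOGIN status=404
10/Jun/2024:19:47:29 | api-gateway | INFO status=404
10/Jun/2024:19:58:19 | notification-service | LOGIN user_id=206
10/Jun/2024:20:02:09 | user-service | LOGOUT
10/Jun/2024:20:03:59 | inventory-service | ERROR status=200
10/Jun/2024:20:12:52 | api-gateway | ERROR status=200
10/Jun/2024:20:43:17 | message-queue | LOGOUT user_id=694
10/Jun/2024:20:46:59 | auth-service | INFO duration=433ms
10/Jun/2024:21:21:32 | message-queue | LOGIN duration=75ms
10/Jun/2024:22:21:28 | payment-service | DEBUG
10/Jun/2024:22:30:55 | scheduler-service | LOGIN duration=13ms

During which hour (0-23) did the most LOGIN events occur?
9

To find the peak hour:

1. Group all LOGIN events by hour
2. Count events in each hour
3. Find hour with maximum count
4. Peak hour: 9 (with 5 events)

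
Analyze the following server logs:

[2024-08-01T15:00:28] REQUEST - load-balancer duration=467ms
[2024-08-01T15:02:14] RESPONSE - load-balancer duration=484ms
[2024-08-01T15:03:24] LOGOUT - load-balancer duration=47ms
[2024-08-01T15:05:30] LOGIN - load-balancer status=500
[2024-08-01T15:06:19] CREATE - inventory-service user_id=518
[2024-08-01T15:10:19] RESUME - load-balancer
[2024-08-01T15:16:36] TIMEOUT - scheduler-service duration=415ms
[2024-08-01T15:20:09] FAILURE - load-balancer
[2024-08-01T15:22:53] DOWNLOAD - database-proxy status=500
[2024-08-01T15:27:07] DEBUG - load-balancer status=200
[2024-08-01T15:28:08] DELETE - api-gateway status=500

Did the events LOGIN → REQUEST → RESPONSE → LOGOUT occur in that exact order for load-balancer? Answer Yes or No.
No

To verify sequence order:

1. Find all events in sequence LOGIN → REQUEST → RESPONSE → LOGOUT for load-balancer
2. Extract their timestamps
3. Check if timestamps are in ascending order
4. Result: No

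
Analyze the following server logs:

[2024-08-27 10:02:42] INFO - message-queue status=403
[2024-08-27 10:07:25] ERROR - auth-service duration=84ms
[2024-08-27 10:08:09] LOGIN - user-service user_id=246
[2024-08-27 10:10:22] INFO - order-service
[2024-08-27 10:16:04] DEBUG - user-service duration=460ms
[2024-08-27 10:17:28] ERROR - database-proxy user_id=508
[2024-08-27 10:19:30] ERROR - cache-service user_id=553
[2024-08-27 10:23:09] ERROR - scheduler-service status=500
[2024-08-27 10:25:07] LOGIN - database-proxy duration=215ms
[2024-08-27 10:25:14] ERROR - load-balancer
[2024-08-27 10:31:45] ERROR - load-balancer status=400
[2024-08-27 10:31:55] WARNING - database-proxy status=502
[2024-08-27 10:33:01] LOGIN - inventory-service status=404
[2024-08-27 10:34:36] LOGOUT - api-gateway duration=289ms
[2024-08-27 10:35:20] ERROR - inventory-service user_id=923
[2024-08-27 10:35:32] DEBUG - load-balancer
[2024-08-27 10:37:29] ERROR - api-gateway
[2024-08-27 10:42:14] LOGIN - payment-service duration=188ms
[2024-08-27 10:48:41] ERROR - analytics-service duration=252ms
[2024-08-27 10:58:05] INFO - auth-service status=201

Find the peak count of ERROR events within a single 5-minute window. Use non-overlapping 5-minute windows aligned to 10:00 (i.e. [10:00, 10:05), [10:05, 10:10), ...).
2

To find the burst window:

1. Divide the log period into non-overlapping 5-minute windows starting at 10:00
2. Count ERROR events in each window
3. Find the window with maximum count
4. Maximum events in a window: 2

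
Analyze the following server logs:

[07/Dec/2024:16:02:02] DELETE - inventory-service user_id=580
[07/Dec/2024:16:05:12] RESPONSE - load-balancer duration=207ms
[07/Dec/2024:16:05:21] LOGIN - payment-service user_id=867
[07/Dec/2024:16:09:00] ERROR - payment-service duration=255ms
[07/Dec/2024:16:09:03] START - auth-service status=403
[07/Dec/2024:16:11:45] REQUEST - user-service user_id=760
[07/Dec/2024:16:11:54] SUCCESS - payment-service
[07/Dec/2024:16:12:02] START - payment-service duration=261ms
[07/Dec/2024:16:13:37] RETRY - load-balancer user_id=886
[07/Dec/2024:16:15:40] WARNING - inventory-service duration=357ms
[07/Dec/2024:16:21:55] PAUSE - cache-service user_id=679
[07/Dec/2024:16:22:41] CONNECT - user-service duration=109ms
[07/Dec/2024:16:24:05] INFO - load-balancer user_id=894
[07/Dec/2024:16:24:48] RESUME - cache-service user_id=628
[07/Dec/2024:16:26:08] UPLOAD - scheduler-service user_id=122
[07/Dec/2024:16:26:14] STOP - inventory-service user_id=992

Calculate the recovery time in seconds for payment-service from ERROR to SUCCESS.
174

To calculate recovery time:

1. Find ERROR event for payment-service: 07/Dec/2024:16:09:00
2. Find next SUCCESS event for payment-service: 07/Dec/2024:16:11:54
3. Recovery time: 07/Dec/2024:16:11:54 - 07/Dec/2024:16:09:00 = 174 seconds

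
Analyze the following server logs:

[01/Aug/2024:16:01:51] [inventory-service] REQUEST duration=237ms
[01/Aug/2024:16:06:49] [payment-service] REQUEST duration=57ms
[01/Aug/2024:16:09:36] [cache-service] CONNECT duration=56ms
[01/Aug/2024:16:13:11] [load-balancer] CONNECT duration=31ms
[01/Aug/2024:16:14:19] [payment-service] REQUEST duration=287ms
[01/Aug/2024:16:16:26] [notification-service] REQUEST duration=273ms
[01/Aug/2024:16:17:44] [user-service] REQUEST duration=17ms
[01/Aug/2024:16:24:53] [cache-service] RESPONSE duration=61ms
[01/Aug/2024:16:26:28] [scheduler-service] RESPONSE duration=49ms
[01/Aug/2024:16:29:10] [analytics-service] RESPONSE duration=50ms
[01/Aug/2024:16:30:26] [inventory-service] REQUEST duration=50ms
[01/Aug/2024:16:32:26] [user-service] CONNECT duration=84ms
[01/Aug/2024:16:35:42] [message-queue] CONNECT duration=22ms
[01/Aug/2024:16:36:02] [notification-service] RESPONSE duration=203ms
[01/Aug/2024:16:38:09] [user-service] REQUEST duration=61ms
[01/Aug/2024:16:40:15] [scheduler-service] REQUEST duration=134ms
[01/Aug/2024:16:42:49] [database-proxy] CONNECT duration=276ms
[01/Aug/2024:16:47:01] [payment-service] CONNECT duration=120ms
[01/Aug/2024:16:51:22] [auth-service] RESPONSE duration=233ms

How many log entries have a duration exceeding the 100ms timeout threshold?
8

To count timeouts:

1. Threshold: 100ms
2. Extract duration from each log entry
3. Count entries where duration > 100
4. Timeout count: 8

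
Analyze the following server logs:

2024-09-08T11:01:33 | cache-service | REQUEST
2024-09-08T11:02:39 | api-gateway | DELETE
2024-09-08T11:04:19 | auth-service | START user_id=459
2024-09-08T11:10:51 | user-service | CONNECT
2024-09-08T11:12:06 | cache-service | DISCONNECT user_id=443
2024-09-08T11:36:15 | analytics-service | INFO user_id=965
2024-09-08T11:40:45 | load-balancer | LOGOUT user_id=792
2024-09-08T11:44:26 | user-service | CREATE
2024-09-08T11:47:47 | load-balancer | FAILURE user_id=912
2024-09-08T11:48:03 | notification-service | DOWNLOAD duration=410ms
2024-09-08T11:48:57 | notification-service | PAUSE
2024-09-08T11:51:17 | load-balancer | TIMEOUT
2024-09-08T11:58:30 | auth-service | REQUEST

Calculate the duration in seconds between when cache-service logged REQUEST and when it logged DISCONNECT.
633

To find the time between events:

1. Locate the first REQUEST event for cache-service: 2024-09-08T11:01:33
2. Locate the first DISCONNECT event for cache-service: 2024-09-08T11:12:06
3. Calculate the difference: 2024-09-08T11:12:06 - 2024-09-08T11:01:33 = 633 seconds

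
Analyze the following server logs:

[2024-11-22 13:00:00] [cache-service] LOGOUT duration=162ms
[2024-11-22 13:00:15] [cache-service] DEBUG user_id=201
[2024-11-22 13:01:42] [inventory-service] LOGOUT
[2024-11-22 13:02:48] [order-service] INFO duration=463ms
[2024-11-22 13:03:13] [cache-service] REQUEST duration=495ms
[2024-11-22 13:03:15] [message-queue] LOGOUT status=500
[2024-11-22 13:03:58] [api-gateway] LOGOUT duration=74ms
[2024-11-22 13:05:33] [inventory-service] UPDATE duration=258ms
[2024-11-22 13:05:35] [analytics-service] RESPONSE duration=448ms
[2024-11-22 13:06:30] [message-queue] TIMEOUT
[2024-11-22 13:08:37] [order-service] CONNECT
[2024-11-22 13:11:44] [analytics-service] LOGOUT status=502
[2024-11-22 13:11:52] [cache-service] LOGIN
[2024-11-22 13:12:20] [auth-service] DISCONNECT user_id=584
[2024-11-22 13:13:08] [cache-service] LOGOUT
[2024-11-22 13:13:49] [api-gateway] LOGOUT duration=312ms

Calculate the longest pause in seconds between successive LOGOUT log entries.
466

To find the longest gap:

1. Extract all LOGOUT events in chronological order
2. Calculate time differences between consecutive events
3. Find the maximum difference
4. Longest gap: 466 seconds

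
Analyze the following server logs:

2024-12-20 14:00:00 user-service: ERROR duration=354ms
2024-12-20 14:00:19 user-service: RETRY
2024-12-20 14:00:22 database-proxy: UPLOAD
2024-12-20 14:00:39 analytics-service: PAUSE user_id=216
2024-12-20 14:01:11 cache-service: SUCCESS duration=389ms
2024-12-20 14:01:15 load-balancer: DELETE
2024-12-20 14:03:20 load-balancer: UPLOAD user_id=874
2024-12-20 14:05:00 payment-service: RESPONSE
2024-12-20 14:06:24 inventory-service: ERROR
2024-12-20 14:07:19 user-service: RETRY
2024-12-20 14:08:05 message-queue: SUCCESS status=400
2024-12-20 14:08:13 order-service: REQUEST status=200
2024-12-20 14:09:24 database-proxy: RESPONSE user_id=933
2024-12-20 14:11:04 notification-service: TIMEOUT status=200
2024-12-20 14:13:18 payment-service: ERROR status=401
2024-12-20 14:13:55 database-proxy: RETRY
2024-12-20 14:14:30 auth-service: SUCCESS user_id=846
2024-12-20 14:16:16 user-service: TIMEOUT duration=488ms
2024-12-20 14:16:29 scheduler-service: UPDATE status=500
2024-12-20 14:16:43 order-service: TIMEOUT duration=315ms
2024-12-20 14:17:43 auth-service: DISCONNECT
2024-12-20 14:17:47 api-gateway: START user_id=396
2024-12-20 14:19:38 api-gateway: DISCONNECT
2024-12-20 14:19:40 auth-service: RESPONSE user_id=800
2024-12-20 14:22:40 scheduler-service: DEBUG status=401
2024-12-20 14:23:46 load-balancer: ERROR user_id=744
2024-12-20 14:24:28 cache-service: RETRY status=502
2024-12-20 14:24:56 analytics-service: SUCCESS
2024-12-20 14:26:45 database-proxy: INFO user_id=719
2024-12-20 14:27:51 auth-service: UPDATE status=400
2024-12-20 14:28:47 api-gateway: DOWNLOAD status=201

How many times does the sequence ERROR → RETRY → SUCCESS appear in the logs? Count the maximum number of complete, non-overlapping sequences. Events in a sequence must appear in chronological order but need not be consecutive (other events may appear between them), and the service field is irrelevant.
4

To count sequences:

1. Look for pattern: ERROR → RETRY → SUCCESS
2. Greedily scan the log in chronological order, matching each sequence element in turn (ignoring service)
3. Each time the full pattern completes, increment the count and restart matching from the next event
4. Complete non-overlapping sequences found: 4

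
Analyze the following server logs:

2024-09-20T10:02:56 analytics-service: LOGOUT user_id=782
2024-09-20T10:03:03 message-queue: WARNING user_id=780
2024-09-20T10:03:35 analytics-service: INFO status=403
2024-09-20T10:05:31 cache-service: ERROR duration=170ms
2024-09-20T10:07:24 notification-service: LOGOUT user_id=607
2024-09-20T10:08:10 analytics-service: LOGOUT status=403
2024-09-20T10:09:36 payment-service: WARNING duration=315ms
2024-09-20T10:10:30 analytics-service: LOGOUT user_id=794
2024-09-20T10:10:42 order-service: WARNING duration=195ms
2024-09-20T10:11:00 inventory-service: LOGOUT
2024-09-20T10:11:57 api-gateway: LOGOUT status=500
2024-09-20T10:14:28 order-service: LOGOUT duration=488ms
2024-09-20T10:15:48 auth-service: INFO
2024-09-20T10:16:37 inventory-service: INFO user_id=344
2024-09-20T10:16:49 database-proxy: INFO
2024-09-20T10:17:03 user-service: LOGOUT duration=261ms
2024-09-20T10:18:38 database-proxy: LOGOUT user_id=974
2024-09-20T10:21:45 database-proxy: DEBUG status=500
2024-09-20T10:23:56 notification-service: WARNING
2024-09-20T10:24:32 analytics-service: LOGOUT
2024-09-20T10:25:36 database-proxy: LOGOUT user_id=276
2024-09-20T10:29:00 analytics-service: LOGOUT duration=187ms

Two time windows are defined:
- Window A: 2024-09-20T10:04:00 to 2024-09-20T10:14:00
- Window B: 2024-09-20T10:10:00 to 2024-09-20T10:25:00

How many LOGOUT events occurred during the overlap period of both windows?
3

To find overlap events:

1. Window A: 2024-09-20T10:04:00 to 2024-09-20T10:14:00
2. Window B: 2024-09-20T10:10:00 to 2024-09-20T10:25:00
3. Overlap period: 2024-09-20T10:10:00 to 2024-09-20T10:14:00
4. Count LOGOUT events in overlap: 3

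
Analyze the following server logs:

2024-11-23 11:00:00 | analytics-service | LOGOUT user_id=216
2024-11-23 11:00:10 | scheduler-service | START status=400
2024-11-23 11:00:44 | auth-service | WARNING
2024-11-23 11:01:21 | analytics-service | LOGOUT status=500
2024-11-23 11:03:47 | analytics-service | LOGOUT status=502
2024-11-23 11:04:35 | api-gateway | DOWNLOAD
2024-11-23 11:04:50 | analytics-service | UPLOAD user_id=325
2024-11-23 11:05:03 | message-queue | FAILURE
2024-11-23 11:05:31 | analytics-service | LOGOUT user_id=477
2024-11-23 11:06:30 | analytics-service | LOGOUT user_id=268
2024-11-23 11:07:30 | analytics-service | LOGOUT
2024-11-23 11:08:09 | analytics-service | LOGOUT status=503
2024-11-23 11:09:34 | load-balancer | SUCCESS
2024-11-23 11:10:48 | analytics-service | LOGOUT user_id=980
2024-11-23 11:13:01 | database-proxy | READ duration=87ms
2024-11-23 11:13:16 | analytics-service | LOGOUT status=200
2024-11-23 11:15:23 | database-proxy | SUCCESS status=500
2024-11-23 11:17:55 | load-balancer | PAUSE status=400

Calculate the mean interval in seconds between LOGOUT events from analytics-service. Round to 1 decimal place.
99.5

To calculate average interval:

1. Find all LOGOUT events for analytics-service in order
2. Calculate time gaps between consecutive events
3. Compute mean of gaps: 796 / 8 = 99.5 seconds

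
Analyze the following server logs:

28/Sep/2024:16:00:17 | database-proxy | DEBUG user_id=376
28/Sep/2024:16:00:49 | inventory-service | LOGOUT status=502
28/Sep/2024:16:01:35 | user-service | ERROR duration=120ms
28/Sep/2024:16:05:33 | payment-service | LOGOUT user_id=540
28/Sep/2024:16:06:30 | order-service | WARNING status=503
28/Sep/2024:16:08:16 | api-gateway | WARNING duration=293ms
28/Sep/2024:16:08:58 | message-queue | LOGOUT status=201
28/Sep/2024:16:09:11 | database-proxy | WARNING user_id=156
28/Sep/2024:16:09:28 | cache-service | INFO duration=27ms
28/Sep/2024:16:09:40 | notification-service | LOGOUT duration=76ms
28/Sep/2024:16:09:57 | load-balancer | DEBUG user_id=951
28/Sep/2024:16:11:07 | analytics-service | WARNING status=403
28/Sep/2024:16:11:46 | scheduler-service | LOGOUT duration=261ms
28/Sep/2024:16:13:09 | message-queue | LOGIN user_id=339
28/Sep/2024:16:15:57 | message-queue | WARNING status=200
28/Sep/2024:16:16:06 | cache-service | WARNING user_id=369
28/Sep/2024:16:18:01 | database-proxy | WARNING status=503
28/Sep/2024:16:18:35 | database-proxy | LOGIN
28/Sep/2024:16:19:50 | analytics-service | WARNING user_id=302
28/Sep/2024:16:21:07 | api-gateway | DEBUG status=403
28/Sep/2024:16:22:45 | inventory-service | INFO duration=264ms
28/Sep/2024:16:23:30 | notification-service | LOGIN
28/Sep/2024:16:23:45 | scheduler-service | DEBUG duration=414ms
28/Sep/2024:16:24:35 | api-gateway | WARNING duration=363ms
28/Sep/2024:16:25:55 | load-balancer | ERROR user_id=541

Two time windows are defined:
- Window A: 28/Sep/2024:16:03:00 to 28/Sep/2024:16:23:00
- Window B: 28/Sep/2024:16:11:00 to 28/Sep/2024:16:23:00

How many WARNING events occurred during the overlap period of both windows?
5

To find overlap events:

1. Window A: 28/Sep/2024:16:03:00 to 28/Sep/2024:16:23:00
2. Window B: 28/Sep/2024:16:11:00 to 28/Sep/2024:16:23:00
3. Overlap period: 28/Sep/2024:16:11:00 to 28/Sep/2024:16:23:00
4. Count WARNING events in overlap: 5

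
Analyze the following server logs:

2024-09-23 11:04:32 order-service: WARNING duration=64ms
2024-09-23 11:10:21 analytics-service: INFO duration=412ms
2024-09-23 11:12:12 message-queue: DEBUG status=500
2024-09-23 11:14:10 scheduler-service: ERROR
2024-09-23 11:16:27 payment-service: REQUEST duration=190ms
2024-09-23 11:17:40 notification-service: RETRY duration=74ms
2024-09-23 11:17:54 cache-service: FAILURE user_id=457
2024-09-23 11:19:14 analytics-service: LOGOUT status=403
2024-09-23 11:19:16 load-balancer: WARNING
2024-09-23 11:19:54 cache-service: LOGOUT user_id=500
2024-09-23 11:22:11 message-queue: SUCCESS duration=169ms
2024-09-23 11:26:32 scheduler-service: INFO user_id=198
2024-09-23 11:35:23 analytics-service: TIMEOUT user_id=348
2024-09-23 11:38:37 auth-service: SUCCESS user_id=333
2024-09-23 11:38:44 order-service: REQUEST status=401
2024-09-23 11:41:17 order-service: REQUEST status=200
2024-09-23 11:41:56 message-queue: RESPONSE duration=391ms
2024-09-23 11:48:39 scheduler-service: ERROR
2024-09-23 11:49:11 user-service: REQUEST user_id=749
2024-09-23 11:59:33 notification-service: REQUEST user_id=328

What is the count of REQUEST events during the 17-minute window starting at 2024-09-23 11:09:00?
1

To count events in the time window:

1. Window boundaries: 2024-09-23 11:09:00 to 2024-09-23 11:26:00
2. Filter for REQUEST events within this window
3. Count matching events: 1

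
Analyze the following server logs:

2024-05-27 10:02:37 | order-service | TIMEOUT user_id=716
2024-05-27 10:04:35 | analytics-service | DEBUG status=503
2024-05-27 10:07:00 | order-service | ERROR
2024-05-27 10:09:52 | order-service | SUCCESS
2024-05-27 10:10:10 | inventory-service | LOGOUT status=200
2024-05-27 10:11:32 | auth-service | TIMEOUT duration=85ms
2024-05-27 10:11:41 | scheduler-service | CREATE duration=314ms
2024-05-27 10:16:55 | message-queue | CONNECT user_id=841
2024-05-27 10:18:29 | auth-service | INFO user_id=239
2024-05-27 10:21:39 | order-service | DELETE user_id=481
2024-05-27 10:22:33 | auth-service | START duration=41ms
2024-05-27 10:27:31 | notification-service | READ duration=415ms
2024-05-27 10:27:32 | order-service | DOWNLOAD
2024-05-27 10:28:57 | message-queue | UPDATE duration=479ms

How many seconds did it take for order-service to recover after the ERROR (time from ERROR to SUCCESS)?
172

To calculate recovery time:

1. Find ERROR event for order-service: 2024-05-27 10:07:00
2. Find next SUCCESS event for order-service: 2024-05-27 10:09:52
3. Recovery time: 2024-05-27 10:09:52 - 2024-05-27 10:07:00 = 172 seconds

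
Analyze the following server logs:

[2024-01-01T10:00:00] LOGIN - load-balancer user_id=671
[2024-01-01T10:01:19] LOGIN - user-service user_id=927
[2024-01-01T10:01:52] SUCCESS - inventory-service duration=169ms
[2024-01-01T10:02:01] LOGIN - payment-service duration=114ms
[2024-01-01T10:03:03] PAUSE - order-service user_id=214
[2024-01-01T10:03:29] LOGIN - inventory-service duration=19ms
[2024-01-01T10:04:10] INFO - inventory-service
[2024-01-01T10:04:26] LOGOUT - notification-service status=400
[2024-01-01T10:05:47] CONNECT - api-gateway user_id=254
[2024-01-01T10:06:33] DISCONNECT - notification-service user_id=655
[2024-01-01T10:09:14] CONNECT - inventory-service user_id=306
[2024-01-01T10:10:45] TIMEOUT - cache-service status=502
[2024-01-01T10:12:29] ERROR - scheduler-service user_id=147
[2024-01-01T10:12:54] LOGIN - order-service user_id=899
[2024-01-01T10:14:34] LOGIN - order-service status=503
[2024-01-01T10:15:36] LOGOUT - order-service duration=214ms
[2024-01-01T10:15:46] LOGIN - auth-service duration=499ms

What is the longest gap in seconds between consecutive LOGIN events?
565

To find the longest gap:

1. Extract all LOGIN events in chronological order
2. Calculate time differences between consecutive events
3. Find the maximum difference
4. Longest gap: 565 seconds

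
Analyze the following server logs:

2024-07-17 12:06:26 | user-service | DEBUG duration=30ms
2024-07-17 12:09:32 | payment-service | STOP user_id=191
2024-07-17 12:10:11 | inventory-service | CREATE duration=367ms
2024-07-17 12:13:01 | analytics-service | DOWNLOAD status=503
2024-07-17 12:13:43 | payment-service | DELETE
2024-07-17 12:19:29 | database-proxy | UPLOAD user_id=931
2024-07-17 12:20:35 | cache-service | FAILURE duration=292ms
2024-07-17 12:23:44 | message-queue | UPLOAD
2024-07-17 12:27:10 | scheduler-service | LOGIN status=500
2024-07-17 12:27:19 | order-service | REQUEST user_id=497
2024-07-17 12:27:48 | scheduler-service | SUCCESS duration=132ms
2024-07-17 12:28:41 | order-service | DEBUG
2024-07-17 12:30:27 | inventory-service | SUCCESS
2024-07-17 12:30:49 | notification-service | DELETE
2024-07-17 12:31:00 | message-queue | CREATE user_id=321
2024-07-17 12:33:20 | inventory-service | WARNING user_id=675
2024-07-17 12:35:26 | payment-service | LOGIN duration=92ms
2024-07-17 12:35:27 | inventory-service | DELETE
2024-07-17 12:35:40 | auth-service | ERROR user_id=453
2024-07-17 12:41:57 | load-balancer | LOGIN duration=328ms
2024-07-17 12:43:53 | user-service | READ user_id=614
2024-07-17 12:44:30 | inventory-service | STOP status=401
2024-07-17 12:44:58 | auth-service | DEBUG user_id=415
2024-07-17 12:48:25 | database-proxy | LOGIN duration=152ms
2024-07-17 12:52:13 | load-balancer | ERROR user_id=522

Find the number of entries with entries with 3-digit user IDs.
9

To find matching entries:

1. Pattern to match: entries with 3-digit user IDs
2. Scan each log entry for the pattern
3. Count matches: 9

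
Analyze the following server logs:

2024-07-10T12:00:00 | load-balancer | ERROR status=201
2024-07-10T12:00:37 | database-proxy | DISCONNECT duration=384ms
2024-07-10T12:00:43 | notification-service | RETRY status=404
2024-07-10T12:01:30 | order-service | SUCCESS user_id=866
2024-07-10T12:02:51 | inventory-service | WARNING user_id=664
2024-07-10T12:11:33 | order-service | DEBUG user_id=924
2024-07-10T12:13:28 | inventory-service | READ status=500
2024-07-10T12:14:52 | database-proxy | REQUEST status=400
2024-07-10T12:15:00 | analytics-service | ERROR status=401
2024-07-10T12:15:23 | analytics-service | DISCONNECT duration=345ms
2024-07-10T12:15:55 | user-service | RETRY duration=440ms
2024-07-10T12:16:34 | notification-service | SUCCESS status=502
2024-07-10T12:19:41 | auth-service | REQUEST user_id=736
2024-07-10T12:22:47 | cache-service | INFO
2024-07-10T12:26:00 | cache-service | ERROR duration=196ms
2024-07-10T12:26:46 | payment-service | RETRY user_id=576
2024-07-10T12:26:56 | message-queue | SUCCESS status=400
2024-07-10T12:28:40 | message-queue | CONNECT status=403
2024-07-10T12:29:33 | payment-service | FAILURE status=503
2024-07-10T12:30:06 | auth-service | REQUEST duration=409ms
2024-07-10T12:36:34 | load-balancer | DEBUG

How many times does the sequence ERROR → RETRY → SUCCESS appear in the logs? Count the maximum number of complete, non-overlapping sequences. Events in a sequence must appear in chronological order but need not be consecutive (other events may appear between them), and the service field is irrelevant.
3

To count sequences:

1. Look for pattern: ERROR → RETRY → SUCCESS
2. Greedily scan the log in chronological order, matching each sequence element in turn (ignoring service)
3. Each time the full pattern completes, increment the count and restart matching from the next event
4. Complete non-overlapping sequences found: 3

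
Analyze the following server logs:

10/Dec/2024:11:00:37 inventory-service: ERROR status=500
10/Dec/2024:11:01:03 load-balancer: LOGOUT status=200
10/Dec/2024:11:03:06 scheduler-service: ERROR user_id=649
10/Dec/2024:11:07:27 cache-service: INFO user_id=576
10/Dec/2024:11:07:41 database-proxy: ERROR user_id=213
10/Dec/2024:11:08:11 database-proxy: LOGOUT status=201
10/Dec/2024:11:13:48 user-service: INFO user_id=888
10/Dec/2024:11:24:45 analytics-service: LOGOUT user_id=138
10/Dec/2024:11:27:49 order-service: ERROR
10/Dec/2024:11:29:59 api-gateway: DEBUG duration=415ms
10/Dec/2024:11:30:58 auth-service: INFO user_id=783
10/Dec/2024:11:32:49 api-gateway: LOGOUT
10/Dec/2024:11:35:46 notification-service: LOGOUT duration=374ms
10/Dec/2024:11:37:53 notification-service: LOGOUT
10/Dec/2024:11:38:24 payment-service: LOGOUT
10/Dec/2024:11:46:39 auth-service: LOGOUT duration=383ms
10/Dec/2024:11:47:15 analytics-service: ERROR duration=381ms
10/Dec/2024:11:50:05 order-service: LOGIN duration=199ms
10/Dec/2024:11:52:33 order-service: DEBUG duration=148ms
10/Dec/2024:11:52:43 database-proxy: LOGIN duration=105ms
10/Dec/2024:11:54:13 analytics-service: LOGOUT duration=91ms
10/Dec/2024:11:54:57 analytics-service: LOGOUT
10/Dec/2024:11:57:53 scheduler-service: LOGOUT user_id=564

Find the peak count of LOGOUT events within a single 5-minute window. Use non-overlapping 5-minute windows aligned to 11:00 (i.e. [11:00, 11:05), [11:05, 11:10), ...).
3

To find the burst window:

1. Divide the log period into non-overlapping 5-minute windows starting at 11:00
2. Count LOGOUT events in each window
3. Find the window with maximum count
4. Maximum events in a window: 3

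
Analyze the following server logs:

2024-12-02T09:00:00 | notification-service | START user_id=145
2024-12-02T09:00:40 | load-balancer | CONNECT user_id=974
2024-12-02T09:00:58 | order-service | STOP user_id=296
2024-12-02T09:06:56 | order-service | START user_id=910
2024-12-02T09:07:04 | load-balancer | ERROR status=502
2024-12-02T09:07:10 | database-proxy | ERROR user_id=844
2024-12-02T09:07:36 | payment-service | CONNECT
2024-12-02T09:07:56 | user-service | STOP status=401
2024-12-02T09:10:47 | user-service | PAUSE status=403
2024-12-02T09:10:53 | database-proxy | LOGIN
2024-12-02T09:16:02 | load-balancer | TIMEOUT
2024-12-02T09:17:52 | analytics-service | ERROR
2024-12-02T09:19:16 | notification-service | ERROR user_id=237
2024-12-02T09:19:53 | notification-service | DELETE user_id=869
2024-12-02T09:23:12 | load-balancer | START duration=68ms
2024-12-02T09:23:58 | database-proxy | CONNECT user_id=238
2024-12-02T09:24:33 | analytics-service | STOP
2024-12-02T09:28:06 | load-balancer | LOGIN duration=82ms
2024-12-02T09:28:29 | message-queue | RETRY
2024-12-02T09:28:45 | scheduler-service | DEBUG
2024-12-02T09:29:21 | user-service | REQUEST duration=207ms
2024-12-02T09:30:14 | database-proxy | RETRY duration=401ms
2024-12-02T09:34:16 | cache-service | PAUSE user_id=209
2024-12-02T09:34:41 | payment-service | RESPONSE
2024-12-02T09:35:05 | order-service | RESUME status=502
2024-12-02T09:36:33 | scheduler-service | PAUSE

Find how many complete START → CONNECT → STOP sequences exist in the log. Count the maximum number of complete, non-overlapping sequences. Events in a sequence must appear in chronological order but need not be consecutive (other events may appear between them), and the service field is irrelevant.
3

To count sequences:

1. Look for pattern: START → CONNECT → STOP
2. Greedily scan the log in chronological order, matching each sequence element in turn (ignoring service)
3. Each time the full pattern completes, increment the count and restart matching from the next event
4. Complete non-overlapping sequences found: 3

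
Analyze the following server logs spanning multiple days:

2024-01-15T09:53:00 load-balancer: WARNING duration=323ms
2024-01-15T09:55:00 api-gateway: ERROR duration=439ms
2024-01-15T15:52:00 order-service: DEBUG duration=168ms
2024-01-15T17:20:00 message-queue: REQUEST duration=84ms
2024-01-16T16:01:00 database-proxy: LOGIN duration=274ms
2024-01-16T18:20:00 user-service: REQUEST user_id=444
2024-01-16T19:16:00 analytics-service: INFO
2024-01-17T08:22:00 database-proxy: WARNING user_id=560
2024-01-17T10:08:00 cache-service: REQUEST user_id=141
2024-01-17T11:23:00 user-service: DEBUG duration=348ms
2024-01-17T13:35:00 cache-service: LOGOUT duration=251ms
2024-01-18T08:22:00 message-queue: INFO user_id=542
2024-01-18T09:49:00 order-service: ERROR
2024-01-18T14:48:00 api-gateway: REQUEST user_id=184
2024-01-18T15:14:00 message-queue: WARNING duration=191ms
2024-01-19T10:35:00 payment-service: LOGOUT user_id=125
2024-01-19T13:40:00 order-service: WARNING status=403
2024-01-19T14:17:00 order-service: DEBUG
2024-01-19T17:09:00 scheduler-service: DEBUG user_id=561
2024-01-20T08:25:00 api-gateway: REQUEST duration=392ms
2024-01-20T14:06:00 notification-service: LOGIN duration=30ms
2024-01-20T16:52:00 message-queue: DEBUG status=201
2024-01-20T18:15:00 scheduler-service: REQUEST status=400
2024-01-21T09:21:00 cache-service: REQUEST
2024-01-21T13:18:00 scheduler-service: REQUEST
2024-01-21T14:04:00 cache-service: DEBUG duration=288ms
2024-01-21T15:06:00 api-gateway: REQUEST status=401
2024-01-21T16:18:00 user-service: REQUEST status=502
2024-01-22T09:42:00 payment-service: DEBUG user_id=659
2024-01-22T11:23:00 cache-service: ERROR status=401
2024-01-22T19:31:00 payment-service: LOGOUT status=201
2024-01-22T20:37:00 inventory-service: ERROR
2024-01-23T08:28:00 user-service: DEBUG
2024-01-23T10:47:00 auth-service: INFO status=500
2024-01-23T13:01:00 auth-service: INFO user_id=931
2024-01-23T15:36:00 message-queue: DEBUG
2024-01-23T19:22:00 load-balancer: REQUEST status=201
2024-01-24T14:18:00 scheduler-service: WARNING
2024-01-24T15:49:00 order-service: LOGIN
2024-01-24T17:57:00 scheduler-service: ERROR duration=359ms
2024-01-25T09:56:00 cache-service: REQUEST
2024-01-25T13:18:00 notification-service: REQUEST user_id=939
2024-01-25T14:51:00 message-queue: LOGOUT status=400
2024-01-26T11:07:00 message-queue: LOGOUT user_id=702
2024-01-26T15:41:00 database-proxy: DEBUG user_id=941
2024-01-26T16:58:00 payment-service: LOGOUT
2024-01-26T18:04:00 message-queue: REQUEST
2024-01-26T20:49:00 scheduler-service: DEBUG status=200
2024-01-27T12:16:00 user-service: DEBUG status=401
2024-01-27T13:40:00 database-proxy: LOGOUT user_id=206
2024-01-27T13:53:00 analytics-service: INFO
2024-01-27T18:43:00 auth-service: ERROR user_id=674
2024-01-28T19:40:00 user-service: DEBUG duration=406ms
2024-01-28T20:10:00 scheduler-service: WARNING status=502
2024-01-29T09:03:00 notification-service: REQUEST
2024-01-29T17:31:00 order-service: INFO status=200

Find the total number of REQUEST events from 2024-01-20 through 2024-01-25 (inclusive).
9

To filter by date range:

1. Date range: 2024-01-20 through 2024-01-25, both dates inclusive
2. Filter for REQUEST events whose date falls in this range
3. Count matching events: 9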